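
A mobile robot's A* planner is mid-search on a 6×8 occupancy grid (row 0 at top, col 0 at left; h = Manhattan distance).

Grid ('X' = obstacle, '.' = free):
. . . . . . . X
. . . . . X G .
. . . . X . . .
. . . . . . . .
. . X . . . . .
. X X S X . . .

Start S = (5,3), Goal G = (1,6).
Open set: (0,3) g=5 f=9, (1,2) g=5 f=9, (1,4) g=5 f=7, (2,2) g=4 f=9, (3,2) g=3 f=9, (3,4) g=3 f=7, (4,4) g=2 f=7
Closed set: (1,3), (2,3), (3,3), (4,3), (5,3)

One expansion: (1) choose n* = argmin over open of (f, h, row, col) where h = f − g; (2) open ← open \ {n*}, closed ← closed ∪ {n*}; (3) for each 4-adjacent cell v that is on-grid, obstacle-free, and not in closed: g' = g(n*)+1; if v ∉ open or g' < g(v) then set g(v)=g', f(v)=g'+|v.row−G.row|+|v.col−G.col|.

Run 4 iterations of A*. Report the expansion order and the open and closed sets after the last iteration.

order=[(1,4) → (3,4) → (3,5) → (2,5)]; open=[(0,3) g=5 f=9, (0,4) g=6 f=9, (1,2) g=5 f=9, (2,2) g=4 f=9, (2,6) g=6 f=7, (3,2) g=3 f=9, (3,6) g=5 f=7, (4,4) g=2 f=7, (4,5) g=5 f=9]; closed=[(1,3), (1,4), (2,3), (2,5), (3,3), (3,4), (3,5), (4,3), (5,3)]

step 1: expand (1,4) (f=7, h=2) → closed; open now [(0,3) g=5 f=9, (0,4) g=6 f=9, (1,2) g=5 f=9, (2,2) g=4 f=9, (3,2) g=3 f=9, (3,4) g=3 f=7, (4,4) g=2 f=7]
step 2: expand (3,4) (f=7, h=4) → closed; open now [(0,3) g=5 f=9, (0,4) g=6 f=9, (1,2) g=5 f=9, (2,2) g=4 f=9, (3,2) g=3 f=9, (3,5) g=4 f=7, (4,4) g=2 f=7]
step 3: expand (3,5) (f=7, h=3) → closed; open now [(0,3) g=5 f=9, (0,4) g=6 f=9, (1,2) g=5 f=9, (2,2) g=4 f=9, (2,5) g=5 f=7, (3,2) g=3 f=9, (3,6) g=5 f=7, (4,4) g=2 f=7, (4,5) g=5 f=9]
step 4: expand (2,5) (f=7, h=2) → closed; open now [(0,3) g=5 f=9, (0,4) g=6 f=9, (1,2) g=5 f=9, (2,2) g=4 f=9, (2,6) g=6 f=7, (3,2) g=3 f=9, (3,6) g=5 f=7, (4,4) g=2 f=7, (4,5) g=5 f=9]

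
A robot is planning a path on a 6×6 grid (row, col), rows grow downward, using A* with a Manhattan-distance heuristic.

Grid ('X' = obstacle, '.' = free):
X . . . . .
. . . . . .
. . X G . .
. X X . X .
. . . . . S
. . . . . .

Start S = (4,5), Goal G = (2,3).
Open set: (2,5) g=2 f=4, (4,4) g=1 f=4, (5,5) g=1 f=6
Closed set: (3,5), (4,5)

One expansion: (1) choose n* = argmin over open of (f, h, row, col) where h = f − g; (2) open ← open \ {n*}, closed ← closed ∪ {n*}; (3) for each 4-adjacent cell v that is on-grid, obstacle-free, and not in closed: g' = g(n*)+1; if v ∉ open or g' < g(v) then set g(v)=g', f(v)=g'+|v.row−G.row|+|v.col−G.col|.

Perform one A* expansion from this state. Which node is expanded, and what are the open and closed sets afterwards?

step 1: expand (2,5) (f=4, h=2) → closed; open now [(1,5) g=3 f=6, (2,4) g=3 f=4, (4,4) g=1 f=4, (5,5) g=1 f=6]

expanded=(2,5); open=[(1,5) g=3 f=6, (2,4) g=3 f=4, (4,4) g=1 f=4, (5,5) g=1 f=6]; closed=[(2,5), (3,5), (4,5)]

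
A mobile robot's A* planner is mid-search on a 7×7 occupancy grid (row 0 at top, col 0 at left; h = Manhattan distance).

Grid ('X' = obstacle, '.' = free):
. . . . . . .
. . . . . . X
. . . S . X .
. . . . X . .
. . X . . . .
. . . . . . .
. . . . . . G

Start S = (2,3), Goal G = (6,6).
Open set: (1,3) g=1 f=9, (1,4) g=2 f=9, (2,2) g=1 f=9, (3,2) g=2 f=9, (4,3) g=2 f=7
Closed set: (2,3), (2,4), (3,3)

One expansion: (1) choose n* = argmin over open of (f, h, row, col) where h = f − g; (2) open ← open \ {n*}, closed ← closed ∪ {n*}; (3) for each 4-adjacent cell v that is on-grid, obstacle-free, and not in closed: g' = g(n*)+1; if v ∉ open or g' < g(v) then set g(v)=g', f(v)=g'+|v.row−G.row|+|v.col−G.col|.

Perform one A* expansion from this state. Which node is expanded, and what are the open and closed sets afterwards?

expanded=(4,3); open=[(1,3) g=1 f=9, (1,4) g=2 f=9, (2,2) g=1 f=9, (3,2) g=2 f=9, (4,4) g=3 f=7, (5,3) g=3 f=7]; closed=[(2,3), (2,4), (3,3), (4,3)]

step 1: expand (4,3) (f=7, h=5) → closed; open now [(1,3) g=1 f=9, (1,4) g=2 f=9, (2,2) g=1 f=9, (3,2) g=2 f=9, (4,4) g=3 f=7, (5,3) g=3 f=7]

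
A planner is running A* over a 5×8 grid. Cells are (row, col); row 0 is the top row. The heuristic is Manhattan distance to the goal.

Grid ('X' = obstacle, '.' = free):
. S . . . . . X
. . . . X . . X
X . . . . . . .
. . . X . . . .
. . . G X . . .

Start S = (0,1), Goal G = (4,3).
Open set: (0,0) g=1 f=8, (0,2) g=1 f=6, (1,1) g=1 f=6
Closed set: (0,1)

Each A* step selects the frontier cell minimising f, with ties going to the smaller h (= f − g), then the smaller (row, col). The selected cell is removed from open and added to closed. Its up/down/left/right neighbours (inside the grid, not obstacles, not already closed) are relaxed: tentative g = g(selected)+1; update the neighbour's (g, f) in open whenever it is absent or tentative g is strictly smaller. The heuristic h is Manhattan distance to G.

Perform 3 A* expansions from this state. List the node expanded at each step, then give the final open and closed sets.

step 1: expand (0,2) (f=6, h=5) → closed; open now [(0,0) g=1 f=8, (0,3) g=2 f=6, (1,1) g=1 f=6, (1,2) g=2 f=6]
step 2: expand (0,3) (f=6, h=4) → closed; open now [(0,0) g=1 f=8, (0,4) g=3 f=8, (1,1) g=1 f=6, (1,2) g=2 f=6, (1,3) g=3 f=6]
step 3: expand (1,3) (f=6, h=3) → closed; open now [(0,0) g=1 f=8, (0,4) g=3 f=8, (1,1) g=1 f=6, (1,2) g=2 f=6, (2,3) g=4 f=6]

order=[(0,2) → (0,3) → (1,3)]; open=[(0,0) g=1 f=8, (0,4) g=3 f=8, (1,1) g=1 f=6, (1,2) g=2 f=6, (2,3) g=4 f=6]; closed=[(0,1), (0,2), (0,3), (1,3)]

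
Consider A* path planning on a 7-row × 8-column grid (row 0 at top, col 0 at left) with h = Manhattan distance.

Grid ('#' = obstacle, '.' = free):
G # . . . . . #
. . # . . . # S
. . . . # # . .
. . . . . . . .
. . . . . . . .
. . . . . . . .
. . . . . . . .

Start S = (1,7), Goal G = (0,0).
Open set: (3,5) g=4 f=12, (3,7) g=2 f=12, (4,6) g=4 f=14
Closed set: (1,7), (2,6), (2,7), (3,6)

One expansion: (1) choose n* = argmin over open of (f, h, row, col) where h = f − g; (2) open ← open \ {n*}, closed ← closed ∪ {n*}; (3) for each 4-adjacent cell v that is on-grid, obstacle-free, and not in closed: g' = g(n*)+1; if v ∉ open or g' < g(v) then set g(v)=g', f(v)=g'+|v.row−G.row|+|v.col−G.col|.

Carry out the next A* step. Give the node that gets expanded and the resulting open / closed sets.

step 1: expand (3,5) (f=12, h=8) → closed; open now [(3,4) g=5 f=12, (3,7) g=2 f=12, (4,5) g=5 f=14, (4,6) g=4 f=14]

expanded=(3,5); open=[(3,4) g=5 f=12, (3,7) g=2 f=12, (4,5) g=5 f=14, (4,6) g=4 f=14]; closed=[(1,7), (2,6), (2,7), (3,5), (3,6)]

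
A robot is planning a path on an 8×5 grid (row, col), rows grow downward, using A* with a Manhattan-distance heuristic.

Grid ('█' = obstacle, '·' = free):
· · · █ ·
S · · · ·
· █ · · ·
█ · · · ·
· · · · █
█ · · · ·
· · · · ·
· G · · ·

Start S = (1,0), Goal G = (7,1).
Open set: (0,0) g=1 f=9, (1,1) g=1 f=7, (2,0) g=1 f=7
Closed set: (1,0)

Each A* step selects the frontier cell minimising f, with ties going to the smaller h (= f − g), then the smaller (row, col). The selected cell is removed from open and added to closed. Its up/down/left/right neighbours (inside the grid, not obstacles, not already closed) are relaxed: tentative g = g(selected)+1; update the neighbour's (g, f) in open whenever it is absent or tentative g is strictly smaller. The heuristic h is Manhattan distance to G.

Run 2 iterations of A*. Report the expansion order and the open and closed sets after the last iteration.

step 1: expand (1,1) (f=7, h=6) → closed; open now [(0,0) g=1 f=9, (0,1) g=2 f=9, (1,2) g=2 f=9, (2,0) g=1 f=7]
step 2: expand (2,0) (f=7, h=6) → closed; open now [(0,0) g=1 f=9, (0,1) g=2 f=9, (1,2) g=2 f=9]

order=[(1,1) → (2,0)]; open=[(0,0) g=1 f=9, (0,1) g=2 f=9, (1,2) g=2 f=9]; closed=[(1,0), (1,1), (2,0)]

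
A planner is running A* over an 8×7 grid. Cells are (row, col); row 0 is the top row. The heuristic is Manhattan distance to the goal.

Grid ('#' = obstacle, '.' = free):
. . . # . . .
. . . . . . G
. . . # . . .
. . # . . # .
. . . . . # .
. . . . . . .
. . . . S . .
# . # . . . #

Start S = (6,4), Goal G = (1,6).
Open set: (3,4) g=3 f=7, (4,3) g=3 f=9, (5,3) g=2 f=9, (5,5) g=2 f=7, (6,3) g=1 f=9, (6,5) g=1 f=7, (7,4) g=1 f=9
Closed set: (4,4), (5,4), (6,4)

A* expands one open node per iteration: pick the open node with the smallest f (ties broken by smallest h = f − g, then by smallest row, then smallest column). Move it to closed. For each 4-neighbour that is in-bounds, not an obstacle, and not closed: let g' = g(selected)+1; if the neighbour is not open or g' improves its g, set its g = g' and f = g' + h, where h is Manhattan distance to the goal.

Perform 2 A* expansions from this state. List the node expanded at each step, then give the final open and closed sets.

order=[(3,4) → (2,4)]; open=[(1,4) g=5 f=7, (2,5) g=5 f=7, (3,3) g=4 f=9, (4,3) g=3 f=9, (5,3) g=2 f=9, (5,5) g=2 f=7, (6,3) g=1 f=9, (6,5) g=1 f=7, (7,4) g=1 f=9]; closed=[(2,4), (3,4), (4,4), (5,4), (6,4)]

step 1: expand (3,4) (f=7, h=4) → closed; open now [(2,4) g=4 f=7, (3,3) g=4 f=9, (4,3) g=3 f=9, (5,3) g=2 f=9, (5,5) g=2 f=7, (6,3) g=1 f=9, (6,5) g=1 f=7, (7,4) g=1 f=9]
step 2: expand (2,4) (f=7, h=3) → closed; open now [(1,4) g=5 f=7, (2,5) g=5 f=7, (3,3) g=4 f=9, (4,3) g=3 f=9, (5,3) g=2 f=9, (5,5) g=2 f=7, (6,3) g=1 f=9, (6,5) g=1 f=7, (7,4) g=1 f=9]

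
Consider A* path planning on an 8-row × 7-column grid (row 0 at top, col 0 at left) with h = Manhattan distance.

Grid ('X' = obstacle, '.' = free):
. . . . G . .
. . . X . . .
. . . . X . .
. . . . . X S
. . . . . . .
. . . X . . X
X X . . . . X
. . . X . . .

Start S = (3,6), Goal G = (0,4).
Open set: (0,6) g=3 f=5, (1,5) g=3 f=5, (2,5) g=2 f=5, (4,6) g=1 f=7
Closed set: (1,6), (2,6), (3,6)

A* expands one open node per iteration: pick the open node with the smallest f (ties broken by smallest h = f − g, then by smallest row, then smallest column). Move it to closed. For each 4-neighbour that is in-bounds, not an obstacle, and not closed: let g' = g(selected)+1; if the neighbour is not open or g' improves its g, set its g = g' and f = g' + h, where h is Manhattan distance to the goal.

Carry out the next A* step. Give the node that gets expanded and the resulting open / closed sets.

step 1: expand (0,6) (f=5, h=2) → closed; open now [(0,5) g=4 f=5, (1,5) g=3 f=5, (2,5) g=2 f=5, (4,6) g=1 f=7]

expanded=(0,6); open=[(0,5) g=4 f=5, (1,5) g=3 f=5, (2,5) g=2 f=5, (4,6) g=1 f=7]; closed=[(0,6), (1,6), (2,6), (3,6)]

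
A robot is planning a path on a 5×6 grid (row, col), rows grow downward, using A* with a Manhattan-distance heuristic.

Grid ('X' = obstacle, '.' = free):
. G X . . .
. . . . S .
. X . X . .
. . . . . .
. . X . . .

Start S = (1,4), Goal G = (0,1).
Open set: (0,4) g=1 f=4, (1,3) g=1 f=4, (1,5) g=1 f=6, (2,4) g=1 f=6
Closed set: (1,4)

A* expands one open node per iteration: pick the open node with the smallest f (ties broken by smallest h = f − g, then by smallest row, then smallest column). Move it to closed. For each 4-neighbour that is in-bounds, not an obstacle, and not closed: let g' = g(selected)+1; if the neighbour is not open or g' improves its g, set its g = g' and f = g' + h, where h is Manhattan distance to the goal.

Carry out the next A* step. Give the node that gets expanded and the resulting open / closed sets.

expanded=(0,4); open=[(0,3) g=2 f=4, (0,5) g=2 f=6, (1,3) g=1 f=4, (1,5) g=1 f=6, (2,4) g=1 f=6]; closed=[(0,4), (1,4)]

step 1: expand (0,4) (f=4, h=3) → closed; open now [(0,3) g=2 f=4, (0,5) g=2 f=6, (1,3) g=1 f=4, (1,5) g=1 f=6, (2,4) g=1 f=6]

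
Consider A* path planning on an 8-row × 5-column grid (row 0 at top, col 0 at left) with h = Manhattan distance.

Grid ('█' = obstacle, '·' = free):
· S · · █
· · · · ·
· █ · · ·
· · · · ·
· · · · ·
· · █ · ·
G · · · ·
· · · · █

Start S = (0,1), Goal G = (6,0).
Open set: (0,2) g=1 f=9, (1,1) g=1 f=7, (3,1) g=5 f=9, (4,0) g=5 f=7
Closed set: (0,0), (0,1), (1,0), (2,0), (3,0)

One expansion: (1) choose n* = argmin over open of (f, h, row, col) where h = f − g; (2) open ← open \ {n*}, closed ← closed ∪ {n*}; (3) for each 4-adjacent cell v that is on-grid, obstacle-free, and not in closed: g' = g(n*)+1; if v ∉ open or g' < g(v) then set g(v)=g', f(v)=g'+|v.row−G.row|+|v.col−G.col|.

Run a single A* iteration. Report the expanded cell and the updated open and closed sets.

expanded=(4,0); open=[(0,2) g=1 f=9, (1,1) g=1 f=7, (3,1) g=5 f=9, (4,1) g=6 f=9, (5,0) g=6 f=7]; closed=[(0,0), (0,1), (1,0), (2,0), (3,0), (4,0)]

step 1: expand (4,0) (f=7, h=2) → closed; open now [(0,2) g=1 f=9, (1,1) g=1 f=7, (3,1) g=5 f=9, (4,1) g=6 f=9, (5,0) g=6 f=7]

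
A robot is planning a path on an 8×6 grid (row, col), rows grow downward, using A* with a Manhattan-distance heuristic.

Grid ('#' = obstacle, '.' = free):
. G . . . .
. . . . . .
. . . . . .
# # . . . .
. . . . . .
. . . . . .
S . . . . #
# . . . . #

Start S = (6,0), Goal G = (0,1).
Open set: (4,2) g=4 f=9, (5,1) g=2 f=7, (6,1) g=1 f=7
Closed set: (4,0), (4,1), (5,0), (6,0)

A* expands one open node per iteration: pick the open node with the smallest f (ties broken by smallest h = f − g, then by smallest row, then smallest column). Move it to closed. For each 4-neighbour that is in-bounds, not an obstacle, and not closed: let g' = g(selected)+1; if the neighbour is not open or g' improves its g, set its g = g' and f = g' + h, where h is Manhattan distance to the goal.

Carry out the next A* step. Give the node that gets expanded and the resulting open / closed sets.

expanded=(5,1); open=[(4,2) g=4 f=9, (5,2) g=3 f=9, (6,1) g=1 f=7]; closed=[(4,0), (4,1), (5,0), (5,1), (6,0)]

step 1: expand (5,1) (f=7, h=5) → closed; open now [(4,2) g=4 f=9, (5,2) g=3 f=9, (6,1) g=1 f=7]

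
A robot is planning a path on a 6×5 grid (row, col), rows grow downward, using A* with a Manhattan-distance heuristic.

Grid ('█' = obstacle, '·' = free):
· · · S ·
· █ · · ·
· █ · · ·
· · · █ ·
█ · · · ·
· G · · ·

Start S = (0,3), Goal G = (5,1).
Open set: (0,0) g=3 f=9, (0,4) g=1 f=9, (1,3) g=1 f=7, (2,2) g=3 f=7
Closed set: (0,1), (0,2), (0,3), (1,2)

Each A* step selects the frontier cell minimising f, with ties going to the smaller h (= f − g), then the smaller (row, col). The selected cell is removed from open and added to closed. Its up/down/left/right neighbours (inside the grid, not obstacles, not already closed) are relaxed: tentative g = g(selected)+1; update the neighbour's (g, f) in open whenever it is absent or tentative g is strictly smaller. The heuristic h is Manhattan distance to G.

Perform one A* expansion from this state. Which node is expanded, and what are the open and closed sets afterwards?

step 1: expand (2,2) (f=7, h=4) → closed; open now [(0,0) g=3 f=9, (0,4) g=1 f=9, (1,3) g=1 f=7, (2,3) g=4 f=9, (3,2) g=4 f=7]

expanded=(2,2); open=[(0,0) g=3 f=9, (0,4) g=1 f=9, (1,3) g=1 f=7, (2,3) g=4 f=9, (3,2) g=4 f=7]; closed=[(0,1), (0,2), (0,3), (1,2), (2,2)]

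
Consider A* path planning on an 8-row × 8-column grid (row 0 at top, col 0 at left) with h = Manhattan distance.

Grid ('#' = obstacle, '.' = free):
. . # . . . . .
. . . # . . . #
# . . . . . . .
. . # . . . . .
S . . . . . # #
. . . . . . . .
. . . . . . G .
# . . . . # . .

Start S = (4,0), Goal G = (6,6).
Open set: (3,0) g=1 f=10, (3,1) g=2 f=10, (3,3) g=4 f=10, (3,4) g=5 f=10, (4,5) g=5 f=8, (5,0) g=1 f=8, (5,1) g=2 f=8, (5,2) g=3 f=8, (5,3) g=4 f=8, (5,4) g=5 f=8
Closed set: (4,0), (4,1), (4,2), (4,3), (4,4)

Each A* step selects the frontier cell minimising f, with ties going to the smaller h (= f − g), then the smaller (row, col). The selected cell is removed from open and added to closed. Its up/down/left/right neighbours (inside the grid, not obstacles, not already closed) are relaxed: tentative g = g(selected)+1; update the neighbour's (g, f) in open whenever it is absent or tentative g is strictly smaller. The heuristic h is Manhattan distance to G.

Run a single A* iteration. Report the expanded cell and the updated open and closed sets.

expanded=(4,5); open=[(3,0) g=1 f=10, (3,1) g=2 f=10, (3,3) g=4 f=10, (3,4) g=5 f=10, (3,5) g=6 f=10, (5,0) g=1 f=8, (5,1) g=2 f=8, (5,2) g=3 f=8, (5,3) g=4 f=8, (5,4) g=5 f=8, (5,5) g=6 f=8]; closed=[(4,0), (4,1), (4,2), (4,3), (4,4), (4,5)]

step 1: expand (4,5) (f=8, h=3) → closed; open now [(3,0) g=1 f=10, (3,1) g=2 f=10, (3,3) g=4 f=10, (3,4) g=5 f=10, (3,5) g=6 f=10, (5,0) g=1 f=8, (5,1) g=2 f=8, (5,2) g=3 f=8, (5,3) g=4 f=8, (5,4) g=5 f=8, (5,5) g=6 f=8]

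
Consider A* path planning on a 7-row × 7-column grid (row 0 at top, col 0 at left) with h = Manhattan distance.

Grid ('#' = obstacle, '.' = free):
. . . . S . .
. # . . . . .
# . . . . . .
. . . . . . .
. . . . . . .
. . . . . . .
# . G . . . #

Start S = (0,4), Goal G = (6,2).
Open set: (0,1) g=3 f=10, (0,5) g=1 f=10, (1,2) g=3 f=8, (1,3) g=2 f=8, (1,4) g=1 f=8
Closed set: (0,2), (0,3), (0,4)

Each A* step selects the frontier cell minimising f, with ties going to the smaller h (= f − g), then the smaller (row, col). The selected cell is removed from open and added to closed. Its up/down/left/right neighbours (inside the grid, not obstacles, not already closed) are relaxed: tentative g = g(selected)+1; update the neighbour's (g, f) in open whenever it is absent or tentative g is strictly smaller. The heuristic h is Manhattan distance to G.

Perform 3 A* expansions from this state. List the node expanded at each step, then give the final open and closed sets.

order=[(1,2) → (2,2) → (3,2)]; open=[(0,1) g=3 f=10, (0,5) g=1 f=10, (1,3) g=2 f=8, (1,4) g=1 f=8, (2,1) g=5 f=10, (2,3) g=5 f=10, (3,1) g=6 f=10, (3,3) g=6 f=10, (4,2) g=6 f=8]; closed=[(0,2), (0,3), (0,4), (1,2), (2,2), (3,2)]

step 1: expand (1,2) (f=8, h=5) → closed; open now [(0,1) g=3 f=10, (0,5) g=1 f=10, (1,3) g=2 f=8, (1,4) g=1 f=8, (2,2) g=4 f=8]
step 2: expand (2,2) (f=8, h=4) → closed; open now [(0,1) g=3 f=10, (0,5) g=1 f=10, (1,3) g=2 f=8, (1,4) g=1 f=8, (2,1) g=5 f=10, (2,3) g=5 f=10, (3,2) g=5 f=8]
step 3: expand (3,2) (f=8, h=3) → closed; open now [(0,1) g=3 f=10, (0,5) g=1 f=10, (1,3) g=2 f=8, (1,4) g=1 f=8, (2,1) g=5 f=10, (2,3) g=5 f=10, (3,1) g=6 f=10, (3,3) g=6 f=10, (4,2) g=6 f=8]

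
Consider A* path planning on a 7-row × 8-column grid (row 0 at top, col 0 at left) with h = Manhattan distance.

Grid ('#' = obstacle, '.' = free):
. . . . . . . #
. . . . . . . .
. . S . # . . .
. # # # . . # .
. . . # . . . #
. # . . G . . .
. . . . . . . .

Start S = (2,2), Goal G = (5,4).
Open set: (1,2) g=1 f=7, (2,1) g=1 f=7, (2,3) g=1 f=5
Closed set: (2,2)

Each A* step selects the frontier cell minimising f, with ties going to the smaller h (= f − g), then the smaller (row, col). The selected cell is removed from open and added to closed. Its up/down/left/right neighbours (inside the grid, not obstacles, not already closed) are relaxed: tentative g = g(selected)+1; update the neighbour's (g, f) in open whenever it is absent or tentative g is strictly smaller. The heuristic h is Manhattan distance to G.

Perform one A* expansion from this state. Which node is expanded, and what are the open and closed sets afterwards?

step 1: expand (2,3) (f=5, h=4) → closed; open now [(1,2) g=1 f=7, (1,3) g=2 f=7, (2,1) g=1 f=7]

expanded=(2,3); open=[(1,2) g=1 f=7, (1,3) g=2 f=7, (2,1) g=1 f=7]; closed=[(2,2), (2,3)]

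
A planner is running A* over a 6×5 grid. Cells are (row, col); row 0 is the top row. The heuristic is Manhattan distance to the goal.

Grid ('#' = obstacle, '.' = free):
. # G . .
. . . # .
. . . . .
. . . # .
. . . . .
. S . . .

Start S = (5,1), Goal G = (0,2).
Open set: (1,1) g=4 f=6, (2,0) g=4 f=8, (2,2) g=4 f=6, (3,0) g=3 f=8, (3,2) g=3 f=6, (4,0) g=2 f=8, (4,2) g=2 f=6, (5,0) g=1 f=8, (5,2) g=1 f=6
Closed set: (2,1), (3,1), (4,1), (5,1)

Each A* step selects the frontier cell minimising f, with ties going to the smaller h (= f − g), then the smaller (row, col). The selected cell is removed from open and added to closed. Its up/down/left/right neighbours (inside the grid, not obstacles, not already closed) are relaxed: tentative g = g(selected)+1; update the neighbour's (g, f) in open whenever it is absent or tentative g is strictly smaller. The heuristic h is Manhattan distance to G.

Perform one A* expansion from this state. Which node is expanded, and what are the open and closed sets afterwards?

step 1: expand (1,1) (f=6, h=2) → closed; open now [(1,0) g=5 f=8, (1,2) g=5 f=6, (2,0) g=4 f=8, (2,2) g=4 f=6, (3,0) g=3 f=8, (3,2) g=3 f=6, (4,0) g=2 f=8, (4,2) g=2 f=6, (5,0) g=1 f=8, (5,2) g=1 f=6]

expanded=(1,1); open=[(1,0) g=5 f=8, (1,2) g=5 f=6, (2,0) g=4 f=8, (2,2) g=4 f=6, (3,0) g=3 f=8, (3,2) g=3 f=6, (4,0) g=2 f=8, (4,2) g=2 f=6, (5,0) g=1 f=8, (5,2) g=1 f=6]; closed=[(1,1), (2,1), (3,1), (4,1), (5,1)]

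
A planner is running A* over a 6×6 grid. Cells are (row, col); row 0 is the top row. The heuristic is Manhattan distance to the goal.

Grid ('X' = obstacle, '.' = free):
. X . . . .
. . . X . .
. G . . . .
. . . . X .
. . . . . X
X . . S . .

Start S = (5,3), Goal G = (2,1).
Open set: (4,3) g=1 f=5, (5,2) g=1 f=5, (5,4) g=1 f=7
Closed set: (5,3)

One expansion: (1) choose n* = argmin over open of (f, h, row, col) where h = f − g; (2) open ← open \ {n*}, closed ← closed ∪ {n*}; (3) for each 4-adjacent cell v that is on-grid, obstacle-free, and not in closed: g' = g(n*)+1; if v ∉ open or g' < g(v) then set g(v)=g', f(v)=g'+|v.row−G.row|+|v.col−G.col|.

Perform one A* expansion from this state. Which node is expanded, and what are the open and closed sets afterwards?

step 1: expand (4,3) (f=5, h=4) → closed; open now [(3,3) g=2 f=5, (4,2) g=2 f=5, (4,4) g=2 f=7, (5,2) g=1 f=5, (5,4) g=1 f=7]

expanded=(4,3); open=[(3,3) g=2 f=5, (4,2) g=2 f=5, (4,4) g=2 f=7, (5,2) g=1 f=5, (5,4) g=1 f=7]; closed=[(4,3), (5,3)]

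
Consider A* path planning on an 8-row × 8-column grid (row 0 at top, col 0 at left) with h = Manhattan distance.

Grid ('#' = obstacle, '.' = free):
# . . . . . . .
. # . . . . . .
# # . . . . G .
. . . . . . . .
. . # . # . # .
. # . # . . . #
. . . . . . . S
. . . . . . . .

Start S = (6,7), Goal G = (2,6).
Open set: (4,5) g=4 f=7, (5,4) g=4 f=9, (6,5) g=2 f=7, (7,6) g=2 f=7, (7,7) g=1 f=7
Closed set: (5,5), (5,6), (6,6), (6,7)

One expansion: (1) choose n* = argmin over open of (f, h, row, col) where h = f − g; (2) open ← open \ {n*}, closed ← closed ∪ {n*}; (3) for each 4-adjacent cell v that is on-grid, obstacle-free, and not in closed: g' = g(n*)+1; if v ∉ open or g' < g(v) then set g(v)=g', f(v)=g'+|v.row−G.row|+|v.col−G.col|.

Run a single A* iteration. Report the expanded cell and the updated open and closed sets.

expanded=(4,5); open=[(3,5) g=5 f=7, (5,4) g=4 f=9, (6,5) g=2 f=7, (7,6) g=2 f=7, (7,7) g=1 f=7]; closed=[(4,5), (5,5), (5,6), (6,6), (6,7)]

step 1: expand (4,5) (f=7, h=3) → closed; open now [(3,5) g=5 f=7, (5,4) g=4 f=9, (6,5) g=2 f=7, (7,6) g=2 f=7, (7,7) g=1 f=7]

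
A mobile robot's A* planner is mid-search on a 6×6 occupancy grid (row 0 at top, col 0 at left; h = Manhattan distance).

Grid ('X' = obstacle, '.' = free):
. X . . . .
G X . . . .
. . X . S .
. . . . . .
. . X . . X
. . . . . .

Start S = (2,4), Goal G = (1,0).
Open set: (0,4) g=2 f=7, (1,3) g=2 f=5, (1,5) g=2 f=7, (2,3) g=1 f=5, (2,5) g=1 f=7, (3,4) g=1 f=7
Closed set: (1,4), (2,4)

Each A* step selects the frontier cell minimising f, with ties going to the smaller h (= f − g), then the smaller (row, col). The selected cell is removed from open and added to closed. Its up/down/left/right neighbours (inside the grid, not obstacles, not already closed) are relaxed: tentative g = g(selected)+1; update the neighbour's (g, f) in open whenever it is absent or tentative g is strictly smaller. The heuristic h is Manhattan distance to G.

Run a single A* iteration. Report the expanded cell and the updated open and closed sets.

step 1: expand (1,3) (f=5, h=3) → closed; open now [(0,3) g=3 f=7, (0,4) g=2 f=7, (1,2) g=3 f=5, (1,5) g=2 f=7, (2,3) g=1 f=5, (2,5) g=1 f=7, (3,4) g=1 f=7]

expanded=(1,3); open=[(0,3) g=3 f=7, (0,4) g=2 f=7, (1,2) g=3 f=5, (1,5) g=2 f=7, (2,3) g=1 f=5, (2,5) g=1 f=7, (3,4) g=1 f=7]; closed=[(1,3), (1,4), (2,4)]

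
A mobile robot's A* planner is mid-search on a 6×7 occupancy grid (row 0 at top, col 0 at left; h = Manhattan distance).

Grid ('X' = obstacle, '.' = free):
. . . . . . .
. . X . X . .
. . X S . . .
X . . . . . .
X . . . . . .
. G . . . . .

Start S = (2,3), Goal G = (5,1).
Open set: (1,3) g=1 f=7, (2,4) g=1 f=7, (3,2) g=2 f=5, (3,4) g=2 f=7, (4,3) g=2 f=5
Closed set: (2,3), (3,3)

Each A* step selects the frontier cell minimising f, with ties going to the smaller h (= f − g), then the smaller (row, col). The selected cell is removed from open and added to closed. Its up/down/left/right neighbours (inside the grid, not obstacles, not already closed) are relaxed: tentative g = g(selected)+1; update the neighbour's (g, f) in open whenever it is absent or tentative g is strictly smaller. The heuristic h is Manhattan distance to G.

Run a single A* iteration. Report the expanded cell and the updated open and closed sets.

step 1: expand (3,2) (f=5, h=3) → closed; open now [(1,3) g=1 f=7, (2,4) g=1 f=7, (3,1) g=3 f=5, (3,4) g=2 f=7, (4,2) g=3 f=5, (4,3) g=2 f=5]

expanded=(3,2); open=[(1,3) g=1 f=7, (2,4) g=1 f=7, (3,1) g=3 f=5, (3,4) g=2 f=7, (4,2) g=3 f=5, (4,3) g=2 f=5]; closed=[(2,3), (3,2), (3,3)]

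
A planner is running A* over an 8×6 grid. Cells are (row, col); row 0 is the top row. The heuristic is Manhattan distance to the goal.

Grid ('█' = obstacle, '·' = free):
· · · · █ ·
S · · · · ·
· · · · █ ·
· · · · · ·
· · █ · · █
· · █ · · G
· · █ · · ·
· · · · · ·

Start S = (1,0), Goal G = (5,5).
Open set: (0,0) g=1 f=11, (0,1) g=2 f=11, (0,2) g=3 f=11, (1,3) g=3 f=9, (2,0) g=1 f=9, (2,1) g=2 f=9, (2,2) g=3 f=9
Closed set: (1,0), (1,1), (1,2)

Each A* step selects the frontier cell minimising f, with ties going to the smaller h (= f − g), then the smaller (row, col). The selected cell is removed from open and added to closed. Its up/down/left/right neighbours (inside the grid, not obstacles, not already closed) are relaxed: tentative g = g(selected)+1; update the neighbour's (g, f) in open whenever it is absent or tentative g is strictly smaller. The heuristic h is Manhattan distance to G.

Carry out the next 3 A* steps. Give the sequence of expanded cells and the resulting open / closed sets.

order=[(1,3) → (1,4) → (1,5)]; open=[(0,0) g=1 f=11, (0,1) g=2 f=11, (0,2) g=3 f=11, (0,3) g=4 f=11, (0,5) g=6 f=11, (2,0) g=1 f=9, (2,1) g=2 f=9, (2,2) g=3 f=9, (2,3) g=4 f=9, (2,5) g=6 f=9]; closed=[(1,0), (1,1), (1,2), (1,3), (1,4), (1,5)]

step 1: expand (1,3) (f=9, h=6) → closed; open now [(0,0) g=1 f=11, (0,1) g=2 f=11, (0,2) g=3 f=11, (0,3) g=4 f=11, (1,4) g=4 f=9, (2,0) g=1 f=9, (2,1) g=2 f=9, (2,2) g=3 f=9, (2,3) g=4 f=9]
step 2: expand (1,4) (f=9, h=5) → closed; open now [(0,0) g=1 f=11, (0,1) g=2 f=11, (0,2) g=3 f=11, (0,3) g=4 f=11, (1,5) g=5 f=9, (2,0) g=1 f=9, (2,1) g=2 f=9, (2,2) g=3 f=9, (2,3) g=4 f=9]
step 3: expand (1,5) (f=9, h=4) → closed; open now [(0,0) g=1 f=11, (0,1) g=2 f=11, (0,2) g=3 f=11, (0,3) g=4 f=11, (0,5) g=6 f=11, (2,0) g=1 f=9, (2,1) g=2 f=9, (2,2) g=3 f=9, (2,3) g=4 f=9, (2,5) g=6 f=9]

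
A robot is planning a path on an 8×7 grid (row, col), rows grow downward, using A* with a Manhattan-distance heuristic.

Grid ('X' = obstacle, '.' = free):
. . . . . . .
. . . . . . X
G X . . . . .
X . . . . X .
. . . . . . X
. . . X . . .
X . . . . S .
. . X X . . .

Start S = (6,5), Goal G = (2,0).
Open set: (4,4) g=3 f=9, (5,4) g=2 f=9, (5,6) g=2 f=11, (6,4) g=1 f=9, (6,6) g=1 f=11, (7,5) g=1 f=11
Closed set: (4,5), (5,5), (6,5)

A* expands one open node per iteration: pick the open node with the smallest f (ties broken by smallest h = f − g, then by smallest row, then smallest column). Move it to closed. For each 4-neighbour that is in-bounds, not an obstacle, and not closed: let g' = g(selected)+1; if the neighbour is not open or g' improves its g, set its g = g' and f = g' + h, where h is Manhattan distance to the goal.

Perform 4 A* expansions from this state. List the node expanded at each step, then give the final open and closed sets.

step 1: expand (4,4) (f=9, h=6) → closed; open now [(3,4) g=4 f=9, (4,3) g=4 f=9, (5,4) g=2 f=9, (5,6) g=2 f=11, (6,4) g=1 f=9, (6,6) g=1 f=11, (7,5) g=1 f=11]
step 2: expand (3,4) (f=9, h=5) → closed; open now [(2,4) g=5 f=9, (3,3) g=5 f=9, (4,3) g=4 f=9, (5,4) g=2 f=9, (5,6) g=2 f=11, (6,4) g=1 f=9, (6,6) g=1 f=11, (7,5) g=1 f=11]
step 3: expand (2,4) (f=9, h=4) → closed; open now [(1,4) g=6 f=11, (2,3) g=6 f=9, (2,5) g=6 f=11, (3,3) g=5 f=9, (4,3) g=4 f=9, (5,4) g=2 f=9, (5,6) g=2 f=11, (6,4) g=1 f=9, (6,6) g=1 f=11, (7,5) g=1 f=11]
step 4: expand (2,3) (f=9, h=3) → closed; open now [(1,3) g=7 f=11, (1,4) g=6 f=11, (2,2) g=7 f=9, (2,5) g=6 f=11, (3,3) g=5 f=9, (4,3) g=4 f=9, (5,4) g=2 f=9, (5,6) g=2 f=11, (6,4) g=1 f=9, (6,6) g=1 f=11, (7,5) g=1 f=11]

order=[(4,4) → (3,4) → (2,4) → (2,3)]; open=[(1,3) g=7 f=11, (1,4) g=6 f=11, (2,2) g=7 f=9, (2,5) g=6 f=11, (3,3) g=5 f=9, (4,3) g=4 f=9, (5,4) g=2 f=9, (5,6) g=2 f=11, (6,4) g=1 f=9, (6,6) g=1 f=11, (7,5) g=1 f=11]; closed=[(2,3), (2,4), (3,4), (4,4), (4,5), (5,5), (6,5)]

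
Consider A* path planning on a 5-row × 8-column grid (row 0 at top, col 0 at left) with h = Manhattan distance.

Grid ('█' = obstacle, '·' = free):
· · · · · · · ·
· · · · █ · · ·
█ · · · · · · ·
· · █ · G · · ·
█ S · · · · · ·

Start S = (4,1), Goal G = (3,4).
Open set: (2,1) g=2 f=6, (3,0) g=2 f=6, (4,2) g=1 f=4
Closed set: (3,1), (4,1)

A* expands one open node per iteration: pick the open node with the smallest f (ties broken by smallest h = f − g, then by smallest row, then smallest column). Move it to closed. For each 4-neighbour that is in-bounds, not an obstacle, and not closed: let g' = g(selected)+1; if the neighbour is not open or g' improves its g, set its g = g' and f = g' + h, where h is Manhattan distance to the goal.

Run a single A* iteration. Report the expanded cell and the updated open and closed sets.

step 1: expand (4,2) (f=4, h=3) → closed; open now [(2,1) g=2 f=6, (3,0) g=2 f=6, (4,3) g=2 f=4]

expanded=(4,2); open=[(2,1) g=2 f=6, (3,0) g=2 f=6, (4,3) g=2 f=4]; closed=[(3,1), (4,1), (4,2)]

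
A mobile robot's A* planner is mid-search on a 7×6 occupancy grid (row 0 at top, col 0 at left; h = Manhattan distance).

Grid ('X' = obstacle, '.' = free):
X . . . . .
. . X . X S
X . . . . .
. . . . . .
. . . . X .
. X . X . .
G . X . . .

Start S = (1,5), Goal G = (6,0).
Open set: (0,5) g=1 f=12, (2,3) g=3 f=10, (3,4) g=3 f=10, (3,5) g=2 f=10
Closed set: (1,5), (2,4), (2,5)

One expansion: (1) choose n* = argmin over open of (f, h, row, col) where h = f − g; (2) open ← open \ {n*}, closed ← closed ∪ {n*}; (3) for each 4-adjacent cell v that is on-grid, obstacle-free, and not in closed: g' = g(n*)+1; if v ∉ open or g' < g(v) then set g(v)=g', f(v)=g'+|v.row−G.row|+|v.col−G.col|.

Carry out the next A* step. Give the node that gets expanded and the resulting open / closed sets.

step 1: expand (2,3) (f=10, h=7) → closed; open now [(0,5) g=1 f=12, (1,3) g=4 f=12, (2,2) g=4 f=10, (3,3) g=4 f=10, (3,4) g=3 f=10, (3,5) g=2 f=10]

expanded=(2,3); open=[(0,5) g=1 f=12, (1,3) g=4 f=12, (2,2) g=4 f=10, (3,3) g=4 f=10, (3,4) g=3 f=10, (3,5) g=2 f=10]; closed=[(1,5), (2,3), (2,4), (2,5)]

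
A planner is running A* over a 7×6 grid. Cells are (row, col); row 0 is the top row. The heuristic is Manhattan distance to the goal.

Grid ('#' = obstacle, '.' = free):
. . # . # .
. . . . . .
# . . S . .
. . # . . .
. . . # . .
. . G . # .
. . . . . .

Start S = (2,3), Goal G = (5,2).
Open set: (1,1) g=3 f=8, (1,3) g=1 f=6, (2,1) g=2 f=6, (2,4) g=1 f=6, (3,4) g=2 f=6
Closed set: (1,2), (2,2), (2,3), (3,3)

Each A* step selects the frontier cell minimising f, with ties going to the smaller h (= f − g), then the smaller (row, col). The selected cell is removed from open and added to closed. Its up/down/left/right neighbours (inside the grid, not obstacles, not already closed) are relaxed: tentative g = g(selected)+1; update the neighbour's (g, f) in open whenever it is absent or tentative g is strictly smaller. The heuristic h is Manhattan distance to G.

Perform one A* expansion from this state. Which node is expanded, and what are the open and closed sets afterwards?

step 1: expand (2,1) (f=6, h=4) → closed; open now [(1,1) g=3 f=8, (1,3) g=1 f=6, (2,4) g=1 f=6, (3,1) g=3 f=6, (3,4) g=2 f=6]

expanded=(2,1); open=[(1,1) g=3 f=8, (1,3) g=1 f=6, (2,4) g=1 f=6, (3,1) g=3 f=6, (3,4) g=2 f=6]; closed=[(1,2), (2,1), (2,2), (2,3), (3,3)]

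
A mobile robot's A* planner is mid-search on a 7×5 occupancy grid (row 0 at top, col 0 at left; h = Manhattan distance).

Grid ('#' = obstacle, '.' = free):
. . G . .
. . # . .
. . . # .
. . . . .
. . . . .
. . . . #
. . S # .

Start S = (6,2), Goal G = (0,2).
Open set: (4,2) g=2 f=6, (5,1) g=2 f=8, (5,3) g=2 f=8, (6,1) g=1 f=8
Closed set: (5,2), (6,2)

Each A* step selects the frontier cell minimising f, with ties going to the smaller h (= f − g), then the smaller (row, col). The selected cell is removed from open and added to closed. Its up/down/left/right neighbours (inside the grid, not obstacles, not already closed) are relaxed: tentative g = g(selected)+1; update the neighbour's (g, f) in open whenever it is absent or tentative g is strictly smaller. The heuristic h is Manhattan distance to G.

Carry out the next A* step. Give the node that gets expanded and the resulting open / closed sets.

expanded=(4,2); open=[(3,2) g=3 f=6, (4,1) g=3 f=8, (4,3) g=3 f=8, (5,1) g=2 f=8, (5,3) g=2 f=8, (6,1) g=1 f=8]; closed=[(4,2), (5,2), (6,2)]

step 1: expand (4,2) (f=6, h=4) → closed; open now [(3,2) g=3 f=6, (4,1) g=3 f=8, (4,3) g=3 f=8, (5,1) g=2 f=8, (5,3) g=2 f=8, (6,1) g=1 f=8]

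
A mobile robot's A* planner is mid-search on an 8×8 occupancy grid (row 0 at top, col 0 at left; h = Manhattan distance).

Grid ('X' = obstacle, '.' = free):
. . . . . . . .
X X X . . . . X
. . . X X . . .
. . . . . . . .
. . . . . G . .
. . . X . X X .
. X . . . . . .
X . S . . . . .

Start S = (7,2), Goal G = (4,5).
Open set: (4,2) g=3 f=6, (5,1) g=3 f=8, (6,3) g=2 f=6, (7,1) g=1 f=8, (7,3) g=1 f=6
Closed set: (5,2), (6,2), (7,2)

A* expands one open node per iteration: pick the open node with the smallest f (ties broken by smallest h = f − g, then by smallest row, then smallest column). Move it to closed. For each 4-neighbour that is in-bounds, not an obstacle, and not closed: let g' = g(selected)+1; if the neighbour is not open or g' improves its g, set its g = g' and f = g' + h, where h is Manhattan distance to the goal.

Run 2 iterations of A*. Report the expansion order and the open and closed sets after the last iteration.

order=[(4,2) → (4,3)]; open=[(3,2) g=4 f=8, (3,3) g=5 f=8, (4,1) g=4 f=8, (4,4) g=5 f=6, (5,1) g=3 f=8, (6,3) g=2 f=6, (7,1) g=1 f=8, (7,3) g=1 f=6]; closed=[(4,2), (4,3), (5,2), (6,2), (7,2)]

step 1: expand (4,2) (f=6, h=3) → closed; open now [(3,2) g=4 f=8, (4,1) g=4 f=8, (4,3) g=4 f=6, (5,1) g=3 f=8, (6,3) g=2 f=6, (7,1) g=1 f=8, (7,3) g=1 f=6]
step 2: expand (4,3) (f=6, h=2) → closed; open now [(3,2) g=4 f=8, (3,3) g=5 f=8, (4,1) g=4 f=8, (4,4) g=5 f=6, (5,1) g=3 f=8, (6,3) g=2 f=6, (7,1) g=1 f=8, (7,3) g=1 f=6]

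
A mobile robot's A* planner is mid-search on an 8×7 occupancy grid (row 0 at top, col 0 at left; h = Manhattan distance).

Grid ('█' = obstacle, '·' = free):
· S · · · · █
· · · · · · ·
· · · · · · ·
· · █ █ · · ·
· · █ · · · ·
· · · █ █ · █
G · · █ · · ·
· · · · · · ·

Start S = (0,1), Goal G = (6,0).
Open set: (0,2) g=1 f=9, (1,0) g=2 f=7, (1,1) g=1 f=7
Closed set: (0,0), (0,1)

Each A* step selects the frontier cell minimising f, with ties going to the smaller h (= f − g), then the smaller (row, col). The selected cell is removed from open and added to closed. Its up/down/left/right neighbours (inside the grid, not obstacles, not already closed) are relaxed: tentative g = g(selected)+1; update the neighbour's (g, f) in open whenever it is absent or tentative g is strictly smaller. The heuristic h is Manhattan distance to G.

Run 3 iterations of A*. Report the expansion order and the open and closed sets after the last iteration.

step 1: expand (1,0) (f=7, h=5) → closed; open now [(0,2) g=1 f=9, (1,1) g=1 f=7, (2,0) g=3 f=7]
step 2: expand (2,0) (f=7, h=4) → closed; open now [(0,2) g=1 f=9, (1,1) g=1 f=7, (2,1) g=4 f=9, (3,0) g=4 f=7]
step 3: expand (3,0) (f=7, h=3) → closed; open now [(0,2) g=1 f=9, (1,1) g=1 f=7, (2,1) g=4 f=9, (3,1) g=5 f=9, (4,0) g=5 f=7]

order=[(1,0) → (2,0) → (3,0)]; open=[(0,2) g=1 f=9, (1,1) g=1 f=7, (2,1) g=4 f=9, (3,1) g=5 f=9, (4,0) g=5 f=7]; closed=[(0,0), (0,1), (1,0), (2,0), (3,0)]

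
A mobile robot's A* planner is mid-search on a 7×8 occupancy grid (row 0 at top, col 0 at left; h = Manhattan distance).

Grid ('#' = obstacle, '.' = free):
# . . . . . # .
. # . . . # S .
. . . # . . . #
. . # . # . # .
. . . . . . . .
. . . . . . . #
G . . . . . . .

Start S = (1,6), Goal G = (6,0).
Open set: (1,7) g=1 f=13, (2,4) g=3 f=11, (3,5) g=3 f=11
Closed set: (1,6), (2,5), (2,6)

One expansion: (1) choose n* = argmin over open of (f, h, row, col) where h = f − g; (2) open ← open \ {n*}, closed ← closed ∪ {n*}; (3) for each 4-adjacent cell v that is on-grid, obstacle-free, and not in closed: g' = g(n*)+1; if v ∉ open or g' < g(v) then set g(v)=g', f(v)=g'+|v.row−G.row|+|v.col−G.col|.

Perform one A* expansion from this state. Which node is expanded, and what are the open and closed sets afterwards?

expanded=(2,4); open=[(1,4) g=4 f=13, (1,7) g=1 f=13, (3,5) g=3 f=11]; closed=[(1,6), (2,4), (2,5), (2,6)]

step 1: expand (2,4) (f=11, h=8) → closed; open now [(1,4) g=4 f=13, (1,7) g=1 f=13, (3,5) g=3 f=11]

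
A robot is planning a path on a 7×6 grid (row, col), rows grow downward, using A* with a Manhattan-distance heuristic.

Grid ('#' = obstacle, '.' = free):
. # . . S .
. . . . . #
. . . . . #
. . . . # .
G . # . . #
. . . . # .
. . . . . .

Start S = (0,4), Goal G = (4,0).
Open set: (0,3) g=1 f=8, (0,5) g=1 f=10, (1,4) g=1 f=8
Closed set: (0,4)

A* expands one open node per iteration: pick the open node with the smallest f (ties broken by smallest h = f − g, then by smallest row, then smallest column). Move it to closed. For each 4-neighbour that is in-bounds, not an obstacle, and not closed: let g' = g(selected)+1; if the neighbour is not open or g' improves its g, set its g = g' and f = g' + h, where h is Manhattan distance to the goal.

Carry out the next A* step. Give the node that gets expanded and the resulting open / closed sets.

step 1: expand (0,3) (f=8, h=7) → closed; open now [(0,2) g=2 f=8, (0,5) g=1 f=10, (1,3) g=2 f=8, (1,4) g=1 f=8]

expanded=(0,3); open=[(0,2) g=2 f=8, (0,5) g=1 f=10, (1,3) g=2 f=8, (1,4) g=1 f=8]; closed=[(0,3), (0,4)]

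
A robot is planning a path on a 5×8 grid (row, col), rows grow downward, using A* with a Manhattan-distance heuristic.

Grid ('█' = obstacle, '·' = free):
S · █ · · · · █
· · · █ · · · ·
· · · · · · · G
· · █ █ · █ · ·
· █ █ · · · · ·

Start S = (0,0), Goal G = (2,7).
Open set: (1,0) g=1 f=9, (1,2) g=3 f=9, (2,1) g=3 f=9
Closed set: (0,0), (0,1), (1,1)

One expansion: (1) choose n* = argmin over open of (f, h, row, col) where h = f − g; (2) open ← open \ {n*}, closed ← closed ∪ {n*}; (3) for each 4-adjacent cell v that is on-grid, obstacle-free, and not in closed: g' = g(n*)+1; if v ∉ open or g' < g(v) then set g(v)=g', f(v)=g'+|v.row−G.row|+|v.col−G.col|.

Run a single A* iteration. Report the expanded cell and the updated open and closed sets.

step 1: expand (1,2) (f=9, h=6) → closed; open now [(1,0) g=1 f=9, (2,1) g=3 f=9, (2,2) g=4 f=9]

expanded=(1,2); open=[(1,0) g=1 f=9, (2,1) g=3 f=9, (2,2) g=4 f=9]; closed=[(0,0), (0,1), (1,1), (1,2)]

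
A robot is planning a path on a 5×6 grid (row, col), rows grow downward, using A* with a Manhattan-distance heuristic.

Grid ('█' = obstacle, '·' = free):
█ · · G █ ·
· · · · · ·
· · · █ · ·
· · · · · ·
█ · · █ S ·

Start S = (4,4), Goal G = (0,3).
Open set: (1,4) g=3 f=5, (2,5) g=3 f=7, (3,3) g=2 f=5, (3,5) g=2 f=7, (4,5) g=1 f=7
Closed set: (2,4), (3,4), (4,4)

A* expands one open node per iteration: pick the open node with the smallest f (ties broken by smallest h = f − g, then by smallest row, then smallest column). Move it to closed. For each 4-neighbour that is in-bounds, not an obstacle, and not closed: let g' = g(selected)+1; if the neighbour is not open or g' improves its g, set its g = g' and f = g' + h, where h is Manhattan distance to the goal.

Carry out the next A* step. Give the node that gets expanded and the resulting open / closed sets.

step 1: expand (1,4) (f=5, h=2) → closed; open now [(1,3) g=4 f=5, (1,5) g=4 f=7, (2,5) g=3 f=7, (3,3) g=2 f=5, (3,5) g=2 f=7, (4,5) g=1 f=7]

expanded=(1,4); open=[(1,3) g=4 f=5, (1,5) g=4 f=7, (2,5) g=3 f=7, (3,3) g=2 f=5, (3,5) g=2 f=7, (4,5) g=1 f=7]; closed=[(1,4), (2,4), (3,4), (4,4)]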